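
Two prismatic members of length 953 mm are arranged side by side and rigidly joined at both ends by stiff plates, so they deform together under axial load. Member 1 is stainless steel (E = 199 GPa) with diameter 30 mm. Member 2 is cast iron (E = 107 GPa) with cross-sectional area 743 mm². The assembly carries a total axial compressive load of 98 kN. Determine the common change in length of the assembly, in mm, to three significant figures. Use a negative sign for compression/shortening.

-0.424 mm

A_1 = 706.9 mm².
Equal strain + equilibrium ⇒ each member carries load in proportion to AE: A₁E₁ = 140700000 N, A₂E₂ = 79500000 N, ΣAE = 220200000 N.
δ = PL/ΣAE = -98000·953/220200000 = -0.4242 mm.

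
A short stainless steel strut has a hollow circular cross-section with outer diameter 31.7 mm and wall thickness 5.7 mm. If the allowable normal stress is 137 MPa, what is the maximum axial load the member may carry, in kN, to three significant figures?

63.8 kN

A = 465.6 mm².
P_max = σ_allow · A = 137 · 465.6 = 63790 N = 63.79 kN.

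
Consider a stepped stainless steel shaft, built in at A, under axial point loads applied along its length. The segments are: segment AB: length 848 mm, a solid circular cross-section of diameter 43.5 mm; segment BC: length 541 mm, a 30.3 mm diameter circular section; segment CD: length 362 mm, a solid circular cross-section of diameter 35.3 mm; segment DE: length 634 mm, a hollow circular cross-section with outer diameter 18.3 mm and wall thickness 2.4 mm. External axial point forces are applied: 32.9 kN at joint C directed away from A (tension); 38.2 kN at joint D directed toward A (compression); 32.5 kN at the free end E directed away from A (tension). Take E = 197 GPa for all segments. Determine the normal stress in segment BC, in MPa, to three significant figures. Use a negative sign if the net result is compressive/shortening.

Internal axial forces (sectioning from the free end, tension +): N_DE = 32.5 kN, N_CD = -5.7 kN, N_BC = 27.2 kN, N_AB = 27.2 kN.
A_BC = 721.1 mm².
σ_BC = N_BC/A_BC = 27200/721.1 = 37.72 MPa.

37.7 MPa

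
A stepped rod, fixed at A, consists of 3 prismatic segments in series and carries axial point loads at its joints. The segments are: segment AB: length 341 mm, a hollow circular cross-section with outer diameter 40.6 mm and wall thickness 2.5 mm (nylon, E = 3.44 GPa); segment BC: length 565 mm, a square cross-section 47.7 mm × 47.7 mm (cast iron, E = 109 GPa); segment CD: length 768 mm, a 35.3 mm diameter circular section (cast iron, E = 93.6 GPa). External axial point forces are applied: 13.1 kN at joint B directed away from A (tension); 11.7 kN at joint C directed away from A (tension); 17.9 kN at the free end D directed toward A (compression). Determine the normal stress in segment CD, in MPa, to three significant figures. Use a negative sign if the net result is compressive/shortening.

Internal axial forces (sectioning from the free end, tension +): N_CD = -17.9 kN, N_BC = -6.2 kN, N_AB = 6.9 kN.
A_CD = 978.7 mm².
σ_CD = N_CD/A_CD = -17900/978.7 = -18.29 MPa.

-18.3 MPa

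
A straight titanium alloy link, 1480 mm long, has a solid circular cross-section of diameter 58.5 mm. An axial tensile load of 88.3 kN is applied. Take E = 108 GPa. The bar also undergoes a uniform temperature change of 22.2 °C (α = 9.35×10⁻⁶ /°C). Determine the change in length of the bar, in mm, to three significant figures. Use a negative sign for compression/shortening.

A = 2688 mm².
δ_mech = NL/(AE) = 88300·1480/(2688·108000) = 0.4502 mm.
δ_thermal = αLΔT = 9.35e-6·1480·22.2 = 0.3072 mm.
δ = δ_mech + δ_thermal = 0.7574 mm.

0.757 mm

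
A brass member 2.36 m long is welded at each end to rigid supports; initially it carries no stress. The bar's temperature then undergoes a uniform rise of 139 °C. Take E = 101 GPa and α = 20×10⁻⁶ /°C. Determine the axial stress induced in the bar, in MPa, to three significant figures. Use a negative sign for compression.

-281 MPa

Free thermal expansion αLΔT = 20e-6 · 2360 · 139 = 6.561 mm.
The walls impose strain ε = −(6.561)/2360 = -2.7800e-03; σ = Eε = 101000 · -2.7800e-03 = -280.8 MPa.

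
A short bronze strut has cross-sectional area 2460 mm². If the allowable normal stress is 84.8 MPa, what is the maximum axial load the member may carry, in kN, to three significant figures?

P_max = σ_allow · A = 84.8 · 2460 = 208600 N = 208.6 kN.

209 kN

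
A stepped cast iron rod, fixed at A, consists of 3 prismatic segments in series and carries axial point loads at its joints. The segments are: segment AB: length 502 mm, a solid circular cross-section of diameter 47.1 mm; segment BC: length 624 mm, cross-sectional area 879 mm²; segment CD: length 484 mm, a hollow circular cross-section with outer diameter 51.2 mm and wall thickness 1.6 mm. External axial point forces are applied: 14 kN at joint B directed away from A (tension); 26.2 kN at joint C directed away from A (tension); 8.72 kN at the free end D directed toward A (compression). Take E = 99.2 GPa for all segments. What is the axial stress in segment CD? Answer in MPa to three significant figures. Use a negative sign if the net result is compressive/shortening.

Internal axial forces (sectioning from the free end, tension +): N_CD = -8.72 kN, N_BC = 17.48 kN, N_AB = 31.48 kN.
A_CD = 249.3 mm².
σ_CD = N_CD/A_CD = -8720/249.3 = -34.98 MPa.

-35.0 MPa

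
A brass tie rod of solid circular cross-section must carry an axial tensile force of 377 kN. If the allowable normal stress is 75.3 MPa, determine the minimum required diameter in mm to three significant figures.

79.8 mm

Required area A ≥ P/σ_allow = 377000/75.3 = 5007 mm².
For a solid circular section, d ≥ √(4A/π) = 79.84 mm.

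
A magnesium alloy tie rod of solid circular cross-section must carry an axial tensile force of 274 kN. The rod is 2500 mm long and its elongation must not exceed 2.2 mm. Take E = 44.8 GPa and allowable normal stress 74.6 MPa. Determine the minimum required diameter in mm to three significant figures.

94.1 mm

Required area A ≥ P/σ_allow = 274000/74.6 = 3673 mm².
For a solid circular section, d ≥ √(4A/π) = 68.39 mm.
Elongation limit: A ≥ PL/(Eδ_allow) = 274000·2500/(44800·2.2) = 6950 mm² ⇒ d ≥ 94.07 mm.
The elongation limit governs.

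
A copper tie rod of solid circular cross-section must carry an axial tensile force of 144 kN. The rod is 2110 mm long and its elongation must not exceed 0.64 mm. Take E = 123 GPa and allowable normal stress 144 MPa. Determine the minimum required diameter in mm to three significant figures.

70.1 mm

Required area A ≥ P/σ_allow = 144000/144 = 1000 mm².
For a solid circular section, d ≥ √(4A/π) = 35.68 mm.
Elongation limit: A ≥ PL/(Eδ_allow) = 144000·2110/(123000·0.64) = 3860 mm² ⇒ d ≥ 70.1 mm.
The elongation limit governs.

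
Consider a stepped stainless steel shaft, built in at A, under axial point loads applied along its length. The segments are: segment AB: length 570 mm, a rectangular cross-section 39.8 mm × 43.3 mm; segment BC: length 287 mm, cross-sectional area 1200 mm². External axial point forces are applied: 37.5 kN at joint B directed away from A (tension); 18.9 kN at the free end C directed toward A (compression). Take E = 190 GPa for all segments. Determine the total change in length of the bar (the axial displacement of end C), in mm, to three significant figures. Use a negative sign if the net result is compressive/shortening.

0.00859 mm

Internal axial forces (sectioning from the free end, tension +): N_BC = -18.9 kN, N_AB = 18.6 kN.
A_AB = 1723 mm².
δ_AB = 18600·570/(1723·190000) = 0.03238 mm
δ_BC = -18900·287/(1200·190000) = -0.02379 mm
δ = Σδ_i = 0.008588 mm.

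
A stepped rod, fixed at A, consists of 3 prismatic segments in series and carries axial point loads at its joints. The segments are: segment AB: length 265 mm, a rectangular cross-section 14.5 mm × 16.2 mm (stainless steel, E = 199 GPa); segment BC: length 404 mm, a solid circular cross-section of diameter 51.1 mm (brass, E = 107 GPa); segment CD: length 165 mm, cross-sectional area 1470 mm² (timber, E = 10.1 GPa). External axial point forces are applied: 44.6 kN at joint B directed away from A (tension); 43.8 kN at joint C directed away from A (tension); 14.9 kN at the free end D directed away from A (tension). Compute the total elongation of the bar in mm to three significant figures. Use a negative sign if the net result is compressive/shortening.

Internal axial forces (sectioning from the free end, tension +): N_CD = 14.9 kN, N_BC = 58.7 kN, N_AB = 103.3 kN.
A_AB = 234.9 mm².
A_BC = 2051 mm².
δ_AB = 103300·265/(234.9·199000) = 0.5856 mm
δ_BC = 58700·404/(2051·107000) = 0.1081 mm
δ_CD = 14900·165/(1470·10100) = 0.1656 mm
δ = Σδ_i = 0.8593 mm.

0.859 mm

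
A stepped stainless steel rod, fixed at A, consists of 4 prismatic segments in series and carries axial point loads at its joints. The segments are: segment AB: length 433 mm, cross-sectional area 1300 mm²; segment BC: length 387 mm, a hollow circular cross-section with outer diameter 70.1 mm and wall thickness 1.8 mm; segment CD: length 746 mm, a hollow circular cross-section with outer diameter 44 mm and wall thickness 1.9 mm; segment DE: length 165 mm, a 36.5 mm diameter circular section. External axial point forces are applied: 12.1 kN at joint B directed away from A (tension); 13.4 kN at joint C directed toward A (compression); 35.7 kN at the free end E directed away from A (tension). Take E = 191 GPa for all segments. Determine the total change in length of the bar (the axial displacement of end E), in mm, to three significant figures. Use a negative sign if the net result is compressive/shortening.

0.761 mm

Internal axial forces (sectioning from the free end, tension +): N_DE = 35.7 kN, N_CD = 35.7 kN, N_BC = 22.3 kN, N_AB = 34.4 kN.
A_BC = 386.2 mm².
A_CD = 251.3 mm².
A_DE = 1046 mm².
δ_AB = 34400·433/(1300·191000) = 0.05999 mm
δ_BC = 22300·387/(386.2·191000) = 0.117 mm
δ_CD = 35700·746/(251.3·191000) = 0.5549 mm
δ_DE = 35700·165/(1046·191000) = 0.02947 mm
δ = Σδ_i = 0.7613 mm.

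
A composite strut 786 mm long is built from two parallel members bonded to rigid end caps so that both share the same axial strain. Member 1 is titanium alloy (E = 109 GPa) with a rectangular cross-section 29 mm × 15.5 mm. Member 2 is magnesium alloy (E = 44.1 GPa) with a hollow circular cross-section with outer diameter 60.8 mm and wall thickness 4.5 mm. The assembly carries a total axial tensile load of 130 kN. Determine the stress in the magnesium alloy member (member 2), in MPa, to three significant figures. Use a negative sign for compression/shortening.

68.2 MPa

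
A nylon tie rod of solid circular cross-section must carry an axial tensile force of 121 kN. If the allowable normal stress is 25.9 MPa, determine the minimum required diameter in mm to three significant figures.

Required area A ≥ P/σ_allow = 121000/25.9 = 4672 mm².
For a solid circular section, d ≥ √(4A/π) = 77.13 mm.

77.1 mm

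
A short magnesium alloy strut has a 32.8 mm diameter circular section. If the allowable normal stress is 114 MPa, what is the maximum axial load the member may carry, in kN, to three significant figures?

96.3 kN

A = 845 mm².
P_max = σ_allow · A = 114 · 845 = 96330 N = 96.33 kN.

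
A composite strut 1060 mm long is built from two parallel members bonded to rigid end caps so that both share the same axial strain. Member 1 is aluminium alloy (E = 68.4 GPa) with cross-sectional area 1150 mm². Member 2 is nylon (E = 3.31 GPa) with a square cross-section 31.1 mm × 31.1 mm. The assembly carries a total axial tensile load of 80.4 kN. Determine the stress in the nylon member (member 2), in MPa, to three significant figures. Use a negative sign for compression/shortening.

3.25 MPa

A_2 = 967.2 mm².
Equal strain + equilibrium ⇒ each member carries load in proportion to AE: A₁E₁ = 78660000 N, A₂E₂ = 3201000 N, ΣAE = 81860000 N.
σ₂ = P·E₂/ΣAE = 80400·3310/81860000 = 3.251 MPa.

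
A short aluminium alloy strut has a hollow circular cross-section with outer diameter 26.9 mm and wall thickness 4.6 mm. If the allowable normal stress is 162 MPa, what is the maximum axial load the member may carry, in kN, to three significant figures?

A = 322.3 mm².
P_max = σ_allow · A = 162 · 322.3 = 52210 N = 52.21 kN.

52.2 kN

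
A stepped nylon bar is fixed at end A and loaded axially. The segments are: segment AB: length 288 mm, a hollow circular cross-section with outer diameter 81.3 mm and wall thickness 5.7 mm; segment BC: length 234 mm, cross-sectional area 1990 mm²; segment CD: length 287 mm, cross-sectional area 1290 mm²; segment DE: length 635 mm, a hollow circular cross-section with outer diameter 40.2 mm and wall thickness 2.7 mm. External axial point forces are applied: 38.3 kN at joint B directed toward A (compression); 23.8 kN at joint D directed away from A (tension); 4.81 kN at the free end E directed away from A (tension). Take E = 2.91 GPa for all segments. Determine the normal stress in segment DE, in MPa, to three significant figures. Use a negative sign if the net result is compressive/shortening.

15.1 MPa

Internal axial forces (sectioning from the free end, tension +): N_DE = 4.81 kN, N_CD = 28.61 kN, N_BC = 28.61 kN, N_AB = -9.69 kN.
A_DE = 318.1 mm².
σ_DE = N_DE/A_DE = 4810/318.1 = 15.12 MPa.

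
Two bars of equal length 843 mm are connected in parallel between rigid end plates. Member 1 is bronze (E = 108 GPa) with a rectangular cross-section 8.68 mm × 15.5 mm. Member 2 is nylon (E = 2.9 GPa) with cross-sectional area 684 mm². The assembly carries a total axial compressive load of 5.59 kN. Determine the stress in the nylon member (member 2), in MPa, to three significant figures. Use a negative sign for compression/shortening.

-0.982 MPa

A_1 = 134.5 mm².
Equal strain + equilibrium ⇒ each member carries load in proportion to AE: A₁E₁ = 14530000 N, A₂E₂ = 1984000 N, ΣAE = 16510000 N.
σ₂ = P·E₂/ΣAE = -5590·2900/16510000 = -0.9817 MPa.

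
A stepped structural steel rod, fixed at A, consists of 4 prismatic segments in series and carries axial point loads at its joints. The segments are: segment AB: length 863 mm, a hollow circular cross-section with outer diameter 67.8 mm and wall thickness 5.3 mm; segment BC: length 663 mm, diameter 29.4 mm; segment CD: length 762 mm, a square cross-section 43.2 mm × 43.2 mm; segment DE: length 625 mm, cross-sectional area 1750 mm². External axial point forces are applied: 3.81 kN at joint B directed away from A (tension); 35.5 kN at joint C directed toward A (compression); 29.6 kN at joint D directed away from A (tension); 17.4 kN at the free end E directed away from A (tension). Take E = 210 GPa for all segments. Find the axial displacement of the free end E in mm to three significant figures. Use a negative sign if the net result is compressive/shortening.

0.235 mm

Internal axial forces (sectioning from the free end, tension +): N_DE = 17.4 kN, N_CD = 47 kN, N_BC = 11.5 kN, N_AB = 15.31 kN.
A_AB = 1041 mm².
A_BC = 678.9 mm².
A_CD = 1866 mm².
δ_AB = 15310·863/(1041·210000) = 0.06046 mm
δ_BC = 11500·663/(678.9·210000) = 0.05348 mm
δ_CD = 47000·762/(1866·210000) = 0.09138 mm
δ_DE = 17400·625/(1750·210000) = 0.02959 mm
δ = Σδ_i = 0.2349 mm.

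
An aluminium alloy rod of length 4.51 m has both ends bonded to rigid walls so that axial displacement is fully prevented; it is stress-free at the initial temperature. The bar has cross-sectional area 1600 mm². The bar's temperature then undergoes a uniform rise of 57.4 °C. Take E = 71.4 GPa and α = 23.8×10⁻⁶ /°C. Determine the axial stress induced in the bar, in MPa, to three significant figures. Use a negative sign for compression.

Free thermal expansion αLΔT = 23.8e-6 · 4510 · 57.4 = 6.161 mm.
The walls impose strain ε = −(6.161)/4510 = -1.3661e-03; σ = Eε = 71400 · -1.3661e-03 = -97.54 MPa.

-97.5 MPa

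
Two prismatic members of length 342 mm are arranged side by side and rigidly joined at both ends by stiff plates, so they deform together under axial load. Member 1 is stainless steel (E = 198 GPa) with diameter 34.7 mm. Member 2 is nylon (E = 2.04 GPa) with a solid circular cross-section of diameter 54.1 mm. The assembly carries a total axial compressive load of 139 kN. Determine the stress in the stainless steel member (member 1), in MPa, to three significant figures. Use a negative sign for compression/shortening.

-143 MPa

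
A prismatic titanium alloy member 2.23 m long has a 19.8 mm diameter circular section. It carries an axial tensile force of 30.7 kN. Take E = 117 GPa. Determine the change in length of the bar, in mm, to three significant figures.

1.90 mm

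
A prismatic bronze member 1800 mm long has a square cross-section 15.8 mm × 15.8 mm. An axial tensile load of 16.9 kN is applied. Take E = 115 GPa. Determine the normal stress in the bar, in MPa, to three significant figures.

A = 249.6 mm².
σ = N/A = 16900/249.6 = 67.7 MPa.

67.7 MPa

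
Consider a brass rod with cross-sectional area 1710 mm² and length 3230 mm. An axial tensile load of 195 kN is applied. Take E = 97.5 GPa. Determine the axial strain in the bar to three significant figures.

σ = N/A = 114 MPa; ε = σ/E = 114/97500 = 1.170e-03.

0.00117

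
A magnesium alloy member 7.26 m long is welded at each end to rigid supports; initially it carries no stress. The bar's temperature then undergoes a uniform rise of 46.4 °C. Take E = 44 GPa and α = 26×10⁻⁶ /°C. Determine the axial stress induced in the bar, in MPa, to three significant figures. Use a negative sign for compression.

-53.1 MPa

Free thermal expansion αLΔT = 26e-6 · 7260 · 46.4 = 8.758 mm.
The walls impose strain ε = −(8.758)/7260 = -1.2064e-03; σ = Eε = 44000 · -1.2064e-03 = -53.08 MPa.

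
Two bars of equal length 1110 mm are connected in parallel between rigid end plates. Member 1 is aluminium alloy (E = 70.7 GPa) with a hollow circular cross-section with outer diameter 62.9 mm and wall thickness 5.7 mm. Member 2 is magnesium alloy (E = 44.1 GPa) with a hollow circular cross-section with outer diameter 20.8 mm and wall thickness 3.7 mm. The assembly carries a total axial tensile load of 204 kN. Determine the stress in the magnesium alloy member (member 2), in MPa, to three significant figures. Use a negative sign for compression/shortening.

A_1 = 1024 mm².
A_2 = 198.8 mm².
Equal strain + equilibrium ⇒ each member carries load in proportion to AE: A₁E₁ = 72420000 N, A₂E₂ = 8766000 N, ΣAE = 81180000 N.
σ₂ = P·E₂/ΣAE = 204000·44100/81180000 = 110.8 MPa.

111 MPa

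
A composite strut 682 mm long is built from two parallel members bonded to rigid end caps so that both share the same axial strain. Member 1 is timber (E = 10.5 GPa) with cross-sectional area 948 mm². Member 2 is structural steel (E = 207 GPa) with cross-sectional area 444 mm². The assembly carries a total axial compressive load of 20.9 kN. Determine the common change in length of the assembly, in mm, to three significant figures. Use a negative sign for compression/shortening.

Equal strain + equilibrium ⇒ each member carries load in proportion to AE: A₁E₁ = 9954000 N, A₂E₂ = 91910000 N, ΣAE = 101900000 N.
δ = PL/ΣAE = -20900·682/101900000 = -0.1399 mm.

-0.140 mm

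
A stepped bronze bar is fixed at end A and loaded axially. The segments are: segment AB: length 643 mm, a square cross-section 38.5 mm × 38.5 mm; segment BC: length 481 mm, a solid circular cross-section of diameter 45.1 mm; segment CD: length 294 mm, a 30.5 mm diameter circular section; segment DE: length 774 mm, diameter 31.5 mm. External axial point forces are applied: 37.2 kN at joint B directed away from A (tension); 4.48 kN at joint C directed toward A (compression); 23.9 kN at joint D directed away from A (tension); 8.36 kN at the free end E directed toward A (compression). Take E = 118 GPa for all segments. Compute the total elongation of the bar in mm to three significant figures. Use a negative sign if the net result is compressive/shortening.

0.188 mm

Internal axial forces (sectioning from the free end, tension +): N_DE = -8.36 kN, N_CD = 15.54 kN, N_BC = 11.06 kN, N_AB = 48.26 kN.
A_AB = 1482 mm².
A_BC = 1598 mm².
A_CD = 730.6 mm².
A_DE = 779.3 mm².
δ_AB = 48260·643/(1482·118000) = 0.1774 mm
δ_BC = 11060·481/(1598·118000) = 0.02822 mm
δ_CD = 15540·294/(730.6·118000) = 0.05299 mm
δ_DE = -8360·774/(779.3·118000) = -0.07036 mm
δ = Σδ_i = 0.1883 mm.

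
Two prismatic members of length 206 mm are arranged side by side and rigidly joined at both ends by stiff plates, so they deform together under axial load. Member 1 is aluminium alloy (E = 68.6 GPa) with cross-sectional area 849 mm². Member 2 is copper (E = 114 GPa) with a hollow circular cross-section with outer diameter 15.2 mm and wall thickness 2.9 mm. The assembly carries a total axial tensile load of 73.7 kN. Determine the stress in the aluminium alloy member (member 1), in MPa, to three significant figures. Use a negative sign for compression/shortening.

71.2 MPa

A_2 = 112.1 mm².
Equal strain + equilibrium ⇒ each member carries load in proportion to AE: A₁E₁ = 58240000 N, A₂E₂ = 12770000 N, ΣAE = 71020000 N.
σ₁ = P·E₁/ΣAE = 73700·68600/71020000 = 71.19 MPa.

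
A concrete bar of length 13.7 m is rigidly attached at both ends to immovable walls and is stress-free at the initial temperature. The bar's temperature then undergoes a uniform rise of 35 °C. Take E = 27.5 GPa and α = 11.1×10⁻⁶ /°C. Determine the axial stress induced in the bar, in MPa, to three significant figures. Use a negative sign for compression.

Free thermal expansion αLΔT = 11.1e-6 · 13700 · 35 = 5.322 mm.
The walls impose strain ε = −(5.322)/13700 = -3.8850e-04; σ = Eε = 27500 · -3.8850e-04 = -10.68 MPa.

-10.7 MPa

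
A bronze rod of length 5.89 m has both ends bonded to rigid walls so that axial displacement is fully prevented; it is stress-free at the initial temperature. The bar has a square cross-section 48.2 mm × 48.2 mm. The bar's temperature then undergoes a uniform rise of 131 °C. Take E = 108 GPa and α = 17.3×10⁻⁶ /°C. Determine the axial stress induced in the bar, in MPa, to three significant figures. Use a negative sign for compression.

-245 MPa

Free thermal expansion αLΔT = 17.3e-6 · 5890 · 131 = 13.35 mm.
The walls impose strain ε = −(13.35)/5890 = -2.2663e-03; σ = Eε = 108000 · -2.2663e-03 = -244.8 MPa.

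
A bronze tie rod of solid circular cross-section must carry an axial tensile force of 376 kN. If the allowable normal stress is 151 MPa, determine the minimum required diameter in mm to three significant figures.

Required area A ≥ P/σ_allow = 376000/151 = 2490 mm².
For a solid circular section, d ≥ √(4A/π) = 56.31 mm.

56.3 mm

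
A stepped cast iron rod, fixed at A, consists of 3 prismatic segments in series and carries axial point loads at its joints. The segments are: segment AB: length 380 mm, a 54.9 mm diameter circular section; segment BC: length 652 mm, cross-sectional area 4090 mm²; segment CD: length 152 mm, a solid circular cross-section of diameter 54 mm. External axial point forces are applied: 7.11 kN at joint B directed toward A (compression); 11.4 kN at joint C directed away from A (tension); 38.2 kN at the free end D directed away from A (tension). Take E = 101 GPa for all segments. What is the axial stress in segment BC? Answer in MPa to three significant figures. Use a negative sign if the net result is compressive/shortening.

Internal axial forces (sectioning from the free end, tension +): N_CD = 38.2 kN, N_BC = 49.6 kN, N_AB = 42.49 kN.
σ_BC = N_BC/A_BC = 49600/4090 = 12.13 MPa.

12.1 MPa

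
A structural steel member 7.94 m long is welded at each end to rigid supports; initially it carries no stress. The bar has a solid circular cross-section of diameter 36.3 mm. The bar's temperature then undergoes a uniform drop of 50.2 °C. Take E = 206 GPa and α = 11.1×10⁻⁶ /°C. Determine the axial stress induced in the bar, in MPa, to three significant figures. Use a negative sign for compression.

115 MPa

Free thermal expansion αLΔT = 11.1e-6 · 7940 · -50.2 = -4.424 mm.
The walls impose strain ε = −(-4.424)/7940 = 5.5722e-04; σ = Eε = 206000 · 5.5722e-04 = 114.8 MPa.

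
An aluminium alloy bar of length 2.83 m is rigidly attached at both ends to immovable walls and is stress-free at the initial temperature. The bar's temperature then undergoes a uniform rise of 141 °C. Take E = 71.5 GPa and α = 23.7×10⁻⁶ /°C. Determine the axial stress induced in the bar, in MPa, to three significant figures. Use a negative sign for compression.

-239 MPa

Free thermal expansion αLΔT = 23.7e-6 · 2830 · 141 = 9.457 mm.
The walls impose strain ε = −(9.457)/2830 = -3.3417e-03; σ = Eε = 71500 · -3.3417e-03 = -238.9 MPa.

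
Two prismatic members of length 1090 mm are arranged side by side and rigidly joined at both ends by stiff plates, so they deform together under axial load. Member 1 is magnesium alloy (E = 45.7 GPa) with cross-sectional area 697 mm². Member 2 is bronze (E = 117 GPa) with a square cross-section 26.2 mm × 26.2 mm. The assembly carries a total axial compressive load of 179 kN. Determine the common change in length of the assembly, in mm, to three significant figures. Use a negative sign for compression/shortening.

A_2 = 686.4 mm².
Equal strain + equilibrium ⇒ each member carries load in proportion to AE: A₁E₁ = 31850000 N, A₂E₂ = 80310000 N, ΣAE = 112200000 N.
δ = PL/ΣAE = -179000·1090/112200000 = -1.739 mm.

-1.74 mm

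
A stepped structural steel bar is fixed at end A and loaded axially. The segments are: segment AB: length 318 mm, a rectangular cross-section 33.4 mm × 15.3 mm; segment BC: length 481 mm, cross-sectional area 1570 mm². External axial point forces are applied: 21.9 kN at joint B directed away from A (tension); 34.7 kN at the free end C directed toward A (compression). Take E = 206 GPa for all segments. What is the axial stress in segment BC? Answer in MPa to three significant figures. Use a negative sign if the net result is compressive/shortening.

-22.1 MPa

Internal axial forces (sectioning from the free end, tension +): N_BC = -34.7 kN, N_AB = -12.8 kN.
σ_BC = N_BC/A_BC = -34700/1570 = -22.1 MPa.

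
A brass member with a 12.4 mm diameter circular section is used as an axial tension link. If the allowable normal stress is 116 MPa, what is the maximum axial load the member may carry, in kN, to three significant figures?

A = 120.8 mm².
P_max = σ_allow · A = 116 · 120.8 = 14010 N = 14.01 kN.

14.0 kN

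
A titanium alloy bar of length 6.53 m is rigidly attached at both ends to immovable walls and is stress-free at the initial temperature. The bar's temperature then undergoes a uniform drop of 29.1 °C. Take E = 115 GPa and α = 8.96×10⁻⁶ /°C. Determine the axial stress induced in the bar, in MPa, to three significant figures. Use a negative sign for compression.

30.0 MPa

Free thermal expansion αLΔT = 8.96e-6 · 6530 · -29.1 = -1.703 mm.
The walls impose strain ε = −(-1.703)/6530 = 2.6074e-04; σ = Eε = 115000 · 2.6074e-04 = 29.98 MPa.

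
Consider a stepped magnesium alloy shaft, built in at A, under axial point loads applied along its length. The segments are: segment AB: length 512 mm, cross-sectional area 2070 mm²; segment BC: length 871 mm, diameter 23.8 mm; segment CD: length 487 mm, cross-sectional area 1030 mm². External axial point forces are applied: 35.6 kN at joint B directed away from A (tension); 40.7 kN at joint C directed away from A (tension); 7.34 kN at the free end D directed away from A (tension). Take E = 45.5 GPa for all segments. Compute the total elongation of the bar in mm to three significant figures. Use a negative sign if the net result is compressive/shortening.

Internal axial forces (sectioning from the free end, tension +): N_CD = 7.34 kN, N_BC = 48.04 kN, N_AB = 83.64 kN.
A_BC = 444.9 mm².
δ_AB = 83640·512/(2070·45500) = 0.4547 mm
δ_BC = 48040·871/(444.9·45500) = 2.067 mm
δ_CD = 7340·487/(1030·45500) = 0.07627 mm
δ = Σδ_i = 2.598 mm.

2.60 mm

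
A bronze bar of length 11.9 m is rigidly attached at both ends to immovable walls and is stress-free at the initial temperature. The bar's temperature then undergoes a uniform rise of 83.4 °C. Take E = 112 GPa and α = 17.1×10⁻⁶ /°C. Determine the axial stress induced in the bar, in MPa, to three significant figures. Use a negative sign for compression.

Free thermal expansion αLΔT = 17.1e-6 · 11900 · 83.4 = 16.97 mm.
The walls impose strain ε = −(16.97)/11900 = -1.4261e-03; σ = Eε = 112000 · -1.4261e-03 = -159.7 MPa.

-160 MPa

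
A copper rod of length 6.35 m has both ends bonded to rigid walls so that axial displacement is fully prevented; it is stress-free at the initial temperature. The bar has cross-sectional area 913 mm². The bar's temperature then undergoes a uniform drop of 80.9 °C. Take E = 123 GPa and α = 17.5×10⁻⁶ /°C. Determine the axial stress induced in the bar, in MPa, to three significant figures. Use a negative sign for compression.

174 MPa

Free thermal expansion αLΔT = 17.5e-6 · 6350 · -80.9 = -8.99 mm.
The walls impose strain ε = −(-8.99)/6350 = 1.4157e-03; σ = Eε = 123000 · 1.4157e-03 = 174.1 MPa.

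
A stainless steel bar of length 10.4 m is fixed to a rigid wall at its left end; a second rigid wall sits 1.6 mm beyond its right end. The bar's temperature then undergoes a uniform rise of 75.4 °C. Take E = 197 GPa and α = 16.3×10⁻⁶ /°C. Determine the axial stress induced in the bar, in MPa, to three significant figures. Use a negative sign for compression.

-212 MPa

Free thermal expansion αLΔT = 16.3e-6 · 10400 · 75.4 = 12.78 mm.
The walls engage after the gap closes; constrained expansion = 12.78 − 1.6 = 11.18 mm.
The walls impose strain ε = −(11.18)/10400 = -1.0752e-03; σ = Eε = 197000 · -1.0752e-03 = -211.8 MPa.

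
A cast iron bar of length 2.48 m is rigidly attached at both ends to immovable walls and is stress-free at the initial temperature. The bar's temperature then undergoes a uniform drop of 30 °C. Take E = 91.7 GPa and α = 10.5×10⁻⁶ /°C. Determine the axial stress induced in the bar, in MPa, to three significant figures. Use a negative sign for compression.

28.9 MPa

Free thermal expansion αLΔT = 10.5e-6 · 2480 · -30 = -0.7812 mm.
The walls impose strain ε = −(-0.7812)/2480 = 3.1500e-04; σ = Eε = 91700 · 3.1500e-04 = 28.89 MPa.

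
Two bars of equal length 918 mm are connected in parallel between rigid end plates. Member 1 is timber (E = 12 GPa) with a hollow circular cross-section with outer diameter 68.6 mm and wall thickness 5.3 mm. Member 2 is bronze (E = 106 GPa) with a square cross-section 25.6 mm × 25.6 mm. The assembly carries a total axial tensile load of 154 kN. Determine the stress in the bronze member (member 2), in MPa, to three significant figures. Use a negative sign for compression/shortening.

199 MPa

A_1 = 1054 mm².
A_2 = 655.4 mm².
Equal strain + equilibrium ⇒ each member carries load in proportion to AE: A₁E₁ = 12650000 N, A₂E₂ = 69470000 N, ΣAE = 82120000 N.
σ₂ = P·E₂/ΣAE = 154000·106000/82120000 = 198.8 MPa.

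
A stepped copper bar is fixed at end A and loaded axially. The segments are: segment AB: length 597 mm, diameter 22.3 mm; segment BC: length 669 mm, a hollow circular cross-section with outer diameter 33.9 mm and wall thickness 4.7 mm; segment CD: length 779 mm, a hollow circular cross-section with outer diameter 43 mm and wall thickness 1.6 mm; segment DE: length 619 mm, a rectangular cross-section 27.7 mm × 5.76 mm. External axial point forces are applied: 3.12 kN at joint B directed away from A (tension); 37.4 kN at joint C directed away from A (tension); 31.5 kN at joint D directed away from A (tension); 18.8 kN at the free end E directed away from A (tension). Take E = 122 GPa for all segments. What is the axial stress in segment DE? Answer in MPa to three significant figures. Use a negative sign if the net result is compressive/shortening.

118 MPa

Internal axial forces (sectioning from the free end, tension +): N_DE = 18.8 kN, N_CD = 50.3 kN, N_BC = 87.7 kN, N_AB = 90.82 kN.
A_DE = 159.6 mm².
σ_DE = N_DE/A_DE = 18800/159.6 = 117.8 MPa.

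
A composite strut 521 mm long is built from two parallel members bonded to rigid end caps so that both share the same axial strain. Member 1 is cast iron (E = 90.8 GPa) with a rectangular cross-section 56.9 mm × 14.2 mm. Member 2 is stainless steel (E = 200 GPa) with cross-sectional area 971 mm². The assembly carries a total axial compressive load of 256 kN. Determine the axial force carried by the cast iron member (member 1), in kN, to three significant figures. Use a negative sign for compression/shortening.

-70.2 kN

A_1 = 808 mm².
Equal strain + equilibrium ⇒ each member carries load in proportion to AE: A₁E₁ = 73360000 N, A₂E₂ = 194200000 N, ΣAE = 267600000 N.
F₁ = P·A₁E₁/ΣAE = -256000·73360000/267600000 = -70190 N.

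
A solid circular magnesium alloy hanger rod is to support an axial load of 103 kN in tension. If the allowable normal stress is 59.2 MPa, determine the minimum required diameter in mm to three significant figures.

47.1 mm

Required area A ≥ P/σ_allow = 103000/59.2 = 1740 mm².
For a solid circular section, d ≥ √(4A/π) = 47.07 mm.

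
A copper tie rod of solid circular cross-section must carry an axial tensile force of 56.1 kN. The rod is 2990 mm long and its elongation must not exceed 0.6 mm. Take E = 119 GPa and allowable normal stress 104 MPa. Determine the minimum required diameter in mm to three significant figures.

54.7 mm

Required area A ≥ P/σ_allow = 56100/104 = 539.4 mm².
For a solid circular section, d ≥ √(4A/π) = 26.21 mm.
Elongation limit: A ≥ PL/(Eδ_allow) = 56100·2990/(119000·0.6) = 2349 mm² ⇒ d ≥ 54.69 mm.
The elongation limit governs.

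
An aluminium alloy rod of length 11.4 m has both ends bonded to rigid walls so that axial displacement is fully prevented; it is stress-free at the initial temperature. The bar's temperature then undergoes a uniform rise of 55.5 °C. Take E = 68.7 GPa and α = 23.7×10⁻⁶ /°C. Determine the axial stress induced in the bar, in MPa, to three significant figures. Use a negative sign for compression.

-90.4 MPa

Free thermal expansion αLΔT = 23.7e-6 · 11400 · 55.5 = 14.99 mm.
The walls impose strain ε = −(14.99)/11400 = -1.3153e-03; σ = Eε = 68700 · -1.3153e-03 = -90.36 MPa.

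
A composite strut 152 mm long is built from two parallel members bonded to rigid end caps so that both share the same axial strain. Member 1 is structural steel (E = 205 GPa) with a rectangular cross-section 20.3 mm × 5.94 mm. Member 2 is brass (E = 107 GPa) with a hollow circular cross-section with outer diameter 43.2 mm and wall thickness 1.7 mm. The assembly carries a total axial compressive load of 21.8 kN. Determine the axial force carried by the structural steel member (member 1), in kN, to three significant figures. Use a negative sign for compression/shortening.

-11.1 kN

A_1 = 120.6 mm².
A_2 = 221.6 mm².
Equal strain + equilibrium ⇒ each member carries load in proportion to AE: A₁E₁ = 24720000 N, A₂E₂ = 23720000 N, ΣAE = 48430000 N.
F₁ = P·A₁E₁/ΣAE = -21800·24720000/48430000 = -11130 N.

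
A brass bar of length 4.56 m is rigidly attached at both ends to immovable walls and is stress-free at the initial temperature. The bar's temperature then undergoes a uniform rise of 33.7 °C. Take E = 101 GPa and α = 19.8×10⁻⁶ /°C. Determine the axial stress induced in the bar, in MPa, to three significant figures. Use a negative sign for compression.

Free thermal expansion αLΔT = 19.8e-6 · 4560 · 33.7 = 3.043 mm.
The walls impose strain ε = −(3.043)/4560 = -6.6726e-04; σ = Eε = 101000 · -6.6726e-04 = -67.39 MPa.

-67.4 MPa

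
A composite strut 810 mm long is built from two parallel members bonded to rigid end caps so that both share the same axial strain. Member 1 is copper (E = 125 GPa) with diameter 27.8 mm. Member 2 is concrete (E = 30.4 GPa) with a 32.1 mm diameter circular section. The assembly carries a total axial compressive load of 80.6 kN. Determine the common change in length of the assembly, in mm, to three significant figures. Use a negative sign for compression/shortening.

A_1 = 607 mm².
A_2 = 809.3 mm².
Equal strain + equilibrium ⇒ each member carries load in proportion to AE: A₁E₁ = 75870000 N, A₂E₂ = 24600000 N, ΣAE = 100500000 N.
δ = PL/ΣAE = -80600·810/100500000 = -0.6498 mm.

-0.650 mm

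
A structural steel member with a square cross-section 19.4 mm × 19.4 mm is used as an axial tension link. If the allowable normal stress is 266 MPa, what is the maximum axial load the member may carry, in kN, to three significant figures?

100 kN

A = 376.4 mm².
P_max = σ_allow · A = 266 · 376.4 = 100100 N = 100.1 kN.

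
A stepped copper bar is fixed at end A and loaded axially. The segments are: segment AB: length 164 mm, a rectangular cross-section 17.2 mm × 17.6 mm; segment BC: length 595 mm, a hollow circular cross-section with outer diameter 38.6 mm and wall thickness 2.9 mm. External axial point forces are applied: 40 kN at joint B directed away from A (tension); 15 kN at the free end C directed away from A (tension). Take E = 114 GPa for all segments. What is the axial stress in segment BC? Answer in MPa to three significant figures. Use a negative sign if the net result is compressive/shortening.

46.1 MPa

Internal axial forces (sectioning from the free end, tension +): N_BC = 15 kN, N_AB = 55 kN.
A_BC = 325.2 mm².
σ_BC = N_BC/A_BC = 15000/325.2 = 46.12 MPa.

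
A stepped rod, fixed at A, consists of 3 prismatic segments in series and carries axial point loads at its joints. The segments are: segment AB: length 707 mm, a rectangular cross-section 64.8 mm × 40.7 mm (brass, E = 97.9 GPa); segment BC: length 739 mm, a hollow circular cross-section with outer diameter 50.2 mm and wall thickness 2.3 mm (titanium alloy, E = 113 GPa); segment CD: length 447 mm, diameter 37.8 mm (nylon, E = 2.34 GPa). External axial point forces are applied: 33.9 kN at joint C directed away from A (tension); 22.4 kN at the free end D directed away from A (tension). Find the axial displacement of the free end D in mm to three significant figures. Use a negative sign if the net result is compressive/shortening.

5.03 mm

Internal axial forces (sectioning from the free end, tension +): N_CD = 22.4 kN, N_BC = 56.3 kN, N_AB = 56.3 kN.
A_AB = 2637 mm².
A_BC = 346.1 mm².
A_CD = 1122 mm².
δ_AB = 56300·707/(2637·97900) = 0.1542 mm
δ_BC = 56300·739/(346.1·113000) = 1.064 mm
δ_CD = 22400·447/(1122·2340) = 3.813 mm
δ = Σδ_i = 5.031 mm.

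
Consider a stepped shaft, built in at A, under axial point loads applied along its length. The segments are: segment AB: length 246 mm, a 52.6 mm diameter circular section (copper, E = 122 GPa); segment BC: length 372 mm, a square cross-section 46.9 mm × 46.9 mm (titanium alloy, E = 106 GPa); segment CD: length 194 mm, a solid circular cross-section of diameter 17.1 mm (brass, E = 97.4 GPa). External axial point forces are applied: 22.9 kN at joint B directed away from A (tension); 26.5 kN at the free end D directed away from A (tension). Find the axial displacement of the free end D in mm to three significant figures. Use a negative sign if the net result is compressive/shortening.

0.318 mm

Internal axial forces (sectioning from the free end, tension +): N_CD = 26.5 kN, N_BC = 26.5 kN, N_AB = 49.4 kN.
A_AB = 2173 mm².
A_BC = 2200 mm².
A_CD = 229.7 mm².
δ_AB = 49400·246/(2173·122000) = 0.04584 mm
δ_BC = 26500·372/(2200·106000) = 0.04228 mm
δ_CD = 26500·194/(229.7·97400) = 0.2298 mm
δ = Σδ_i = 0.3179 mm.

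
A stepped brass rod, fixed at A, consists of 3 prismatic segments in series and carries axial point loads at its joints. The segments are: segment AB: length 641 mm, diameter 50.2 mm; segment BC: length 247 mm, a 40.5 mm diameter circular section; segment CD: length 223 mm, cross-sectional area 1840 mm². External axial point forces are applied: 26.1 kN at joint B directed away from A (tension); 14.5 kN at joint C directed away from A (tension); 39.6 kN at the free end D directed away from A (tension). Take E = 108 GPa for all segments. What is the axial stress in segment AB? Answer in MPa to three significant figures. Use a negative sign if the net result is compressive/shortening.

40.5 MPa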